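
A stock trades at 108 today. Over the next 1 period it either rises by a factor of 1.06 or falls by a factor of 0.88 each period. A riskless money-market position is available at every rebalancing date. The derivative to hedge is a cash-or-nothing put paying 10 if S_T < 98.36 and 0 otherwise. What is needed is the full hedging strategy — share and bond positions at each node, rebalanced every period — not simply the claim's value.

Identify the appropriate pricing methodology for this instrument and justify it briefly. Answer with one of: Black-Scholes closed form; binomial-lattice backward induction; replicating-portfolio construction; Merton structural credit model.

framework: replicating-portfolio construction

Key observation: a price alone would not answer the question — the per-node share/bond construction on the spot-108, 1.06/0.88 tree is required, and only the replicating-portfolio method yields it.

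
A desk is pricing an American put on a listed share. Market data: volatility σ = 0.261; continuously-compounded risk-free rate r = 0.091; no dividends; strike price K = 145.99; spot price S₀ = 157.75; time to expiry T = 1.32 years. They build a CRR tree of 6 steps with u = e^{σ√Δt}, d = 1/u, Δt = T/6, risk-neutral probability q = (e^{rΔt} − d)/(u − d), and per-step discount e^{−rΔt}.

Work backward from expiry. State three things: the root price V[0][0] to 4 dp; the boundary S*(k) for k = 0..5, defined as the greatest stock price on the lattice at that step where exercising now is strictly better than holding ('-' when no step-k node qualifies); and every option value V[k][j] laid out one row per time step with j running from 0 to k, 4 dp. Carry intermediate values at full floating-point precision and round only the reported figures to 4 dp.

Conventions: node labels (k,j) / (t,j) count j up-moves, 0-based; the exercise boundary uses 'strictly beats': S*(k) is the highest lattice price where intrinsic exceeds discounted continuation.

Δt=0.22000, u=1.13023, d=0.88478, q=0.55182, disc=e^(-rΔt)=0.98018
k=6 terminal: V=max(K-S,0) → 70.3116 49.3172 22.4986 0.0000 0.0000 0.0000 0.0000
k=5: j=0 S=85.5339 intr=60.4561 cont=57.5625 V=60.4561[EX]; j=1 S=109.2624 intr=36.7276 cont=33.8340 V=36.7276[EX]; j=2 S=139.5735 intr=6.4165 cont=9.8836 V=9.8836[hold]; j=3 S=178.2936 intr=0.0000 cont=0.0000 V=0.0000[hold]; j=4 S=227.7551 intr=0.0000 cont=0.0000 V=0.0000[hold]; j=5 S=290.9382 intr=0.0000 cont=0.0000 V=0.0000[hold]  S*(5)=109.2624
k=4: j=0 S=96.6728 intr=49.3172 cont=46.4235 V=49.3172[EX]; j=1 S=123.4914 intr=22.4986 cont=21.4802 V=22.4986[EX]; j=2 S=157.7500 intr=0.0000 cont=4.3418 V=4.3418[hold]; j=3 S=201.5125 intr=0.0000 cont=0.0000 V=0.0000[hold]; j=4 S=257.4153 intr=0.0000 cont=0.0000 V=0.0000[hold]  S*(4)=123.4914
k=3: j=0 S=109.2624 intr=36.7276 cont=33.8340 V=36.7276[EX]; j=1 S=139.5735 intr=6.4165 cont=12.2320 V=12.2320[hold]; j=2 S=178.2936 intr=0.0000 cont=1.9074 V=1.9074[hold]; j=3 S=227.7551 intr=0.0000 cont=0.0000 V=0.0000[hold]  S*(3)=109.2624
k=2: j=0 S=123.4914 intr=22.4986 cont=22.7504 V=22.7504[hold]; j=1 S=157.7500 intr=0.0000 cont=6.4051 V=6.4051[hold]; j=2 S=201.5125 intr=0.0000 cont=0.8379 V=0.8379[hold]  S*(2)=-
k=1: j=0 S=139.5735 intr=6.4165 cont=13.4586 V=13.4586[hold]; j=1 S=178.2936 intr=0.0000 cont=3.2670 V=3.2670[hold]  S*(1)=-
k=0: j=0 S=157.7500 intr=0.0000 cont=7.6794 V=7.6794[hold]  S*(0)=-

price = 7.6794
boundary = - - - 109.2624 123.4914 109.2624
tree:
7.6794
13.4586 3.2670
22.7504 6.4051 0.8379
36.7276 12.2320 1.9074 0.0000
49.3172 22.4986 4.3418 0.0000 0.0000
60.4561 36.7276 9.8836 0.0000 0.0000 0.0000
70.3116 49.3172 22.4986 0.0000 0.0000 0.0000 0.0000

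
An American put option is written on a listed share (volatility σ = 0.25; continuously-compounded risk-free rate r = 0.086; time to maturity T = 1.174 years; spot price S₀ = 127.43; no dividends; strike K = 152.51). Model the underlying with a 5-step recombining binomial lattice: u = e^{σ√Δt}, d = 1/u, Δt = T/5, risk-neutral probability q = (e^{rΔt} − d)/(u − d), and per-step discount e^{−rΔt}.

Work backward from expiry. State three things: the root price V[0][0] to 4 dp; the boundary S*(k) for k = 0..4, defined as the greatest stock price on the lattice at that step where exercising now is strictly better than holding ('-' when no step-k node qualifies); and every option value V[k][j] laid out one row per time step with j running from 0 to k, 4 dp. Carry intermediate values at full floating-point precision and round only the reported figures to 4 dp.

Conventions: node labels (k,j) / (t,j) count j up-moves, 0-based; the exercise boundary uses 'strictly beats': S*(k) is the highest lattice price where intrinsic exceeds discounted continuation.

Δt=0.23480  u=1.12878  d=0.88591  q=0.55374  discount=0.98001
step 5 (expiry): payoffs max(K−S,0) = 82.9726 63.9088 39.6185 8.6691 0.0000 0.0000
step 4: (k=4,j=0): S=78.4927, K−S=74.0173, hold=70.9686 ⇒ V=74.0173 exercise | (k=4,j=1): S=100.0116, K−S=52.4984, hold=49.4497 ⇒ V=52.4984 exercise | (k=4,j=2): S=127.4300, K−S=25.0800, hold=22.0313 ⇒ V=25.0800 exercise | (k=4,j=3): S=162.3652, K−S=0.0000, hold=3.7914 ⇒ V=3.7914 continue | (k=4,j=4): S=206.8779, K−S=0.0000, hold=0.0000 ⇒ V=0.0000 continue  boundary S*=127.4300
step 3: (k=3,j=0): S=88.6012, K−S=63.9088, hold=60.8600 ⇒ V=63.9088 exercise | (k=3,j=1): S=112.8915, K−S=39.6185, hold=36.5698 ⇒ V=39.6185 exercise | (k=3,j=2): S=143.8409, K−S=8.6691, hold=13.0260 ⇒ V=13.0260 continue | (k=3,j=3): S=183.2751, K−S=0.0000, hold=1.6581 ⇒ V=1.6581 continue  boundary S*=112.8915
step 2: (k=2,j=0): S=100.0116, K−S=52.4984, hold=49.4497 ⇒ V=52.4984 exercise | (k=2,j=1): S=127.4300, K−S=25.0800, hold=24.3956 ⇒ V=25.0800 exercise | (k=2,j=2): S=162.3652, K−S=0.0000, hold=6.5966 ⇒ V=6.5966 continue  boundary S*=127.4300
step 1: (k=1,j=0): S=112.8915, K−S=39.6185, hold=36.5698 ⇒ V=39.6185 exercise | (k=1,j=1): S=143.8409, K−S=8.6691, hold=14.5483 ⇒ V=14.5483 continue  boundary S*=112.8915
step 0: (k=0,j=0): S=127.4300, K−S=25.0800, hold=25.2217 ⇒ V=25.2217 continue  boundary S*=-

price = 25.2217
boundary = - 112.8915 127.4300 112.8915 127.4300
tree:
25.2217
39.6185 14.5483
52.4984 25.0800 6.5966
63.9088 39.6185 13.0260 1.6581
74.0173 52.4984 25.0800 3.7914 0.0000
82.9726 63.9088 39.6185 8.6691 0.0000 0.0000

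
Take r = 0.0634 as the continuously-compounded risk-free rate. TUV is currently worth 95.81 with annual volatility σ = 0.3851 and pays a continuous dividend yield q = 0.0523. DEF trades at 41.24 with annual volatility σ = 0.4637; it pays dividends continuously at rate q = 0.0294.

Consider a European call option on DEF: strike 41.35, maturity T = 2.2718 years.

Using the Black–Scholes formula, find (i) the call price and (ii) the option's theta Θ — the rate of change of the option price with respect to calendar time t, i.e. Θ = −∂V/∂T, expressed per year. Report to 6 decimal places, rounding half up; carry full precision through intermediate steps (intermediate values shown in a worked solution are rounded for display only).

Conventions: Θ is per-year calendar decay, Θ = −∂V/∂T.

σ√T = 0.4637·√2.2718 = 0.698911
d₁ = (ln(S/K) + (r−q+σ²/2)T) / (σ√T) = (ln(41.24/41.35) + (0.0634−0.0294+0.4637²/2)·2.2718) / 0.698911 = (-0.002664 + 0.321480) / 0.698911 = 0.456161
d₂ = d₁ − σ√T = 0.456161 − 0.698911 = -0.242751
e^{−rT} = 0.865860
e^{−qT} = 0.935391
N(d₁) = 0.675863,  N(d₂) = 0.404099
Call price V = S·e^{−qT}·N(d₁) − K·e^{−rT}·N(d₂) = 26.071757 − 14.468092 = 11.603665
φ(d₁) = (1/√(2π))·e^{−d₁²/2} = 0.359522
Θ = −S·e^{−qT}·φ(d₁)·σ/(2√T) + q·S·e^{−qT}·N(d₁) − r·K·e^{−rT}·N(d₂) = −2.133336 + 0.766510 − 0.917277 = -2.284103

price = 11.603665
Θ = -2.284103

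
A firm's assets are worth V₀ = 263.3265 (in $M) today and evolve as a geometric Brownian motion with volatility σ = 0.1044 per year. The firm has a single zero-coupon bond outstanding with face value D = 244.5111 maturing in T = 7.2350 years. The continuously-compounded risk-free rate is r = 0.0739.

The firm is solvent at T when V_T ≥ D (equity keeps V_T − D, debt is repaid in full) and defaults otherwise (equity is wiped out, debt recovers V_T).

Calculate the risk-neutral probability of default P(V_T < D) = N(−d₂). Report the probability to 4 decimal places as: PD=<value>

PD=0.0213

With assets at 263.3265 and a single debt payment of 244.5111 at 7.2350 years:
d₁ = [ln(V₀/D) + (r + σ²/2)T] / (σ√T)
   = [ln(263.3265/244.5111) + (0.0739 + 0.5·0.1044²)·7.2350] / (0.1044·√7.2350)
   = [0.074134 + 0.574095] / 0.280815 = 2.308387
d₂ = d₁ − σ√T = 2.308387 − 0.280815 = 2.027572
risk-neutral PD = N(−d₂) = N(-2.027572) = 0.021302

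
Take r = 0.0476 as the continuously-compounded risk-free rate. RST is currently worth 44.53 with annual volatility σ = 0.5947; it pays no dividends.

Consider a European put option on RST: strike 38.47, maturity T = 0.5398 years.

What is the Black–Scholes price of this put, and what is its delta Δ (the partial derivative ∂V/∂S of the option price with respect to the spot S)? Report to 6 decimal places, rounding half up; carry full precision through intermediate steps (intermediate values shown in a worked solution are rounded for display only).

σ√T = 0.5947·√0.5398 = 0.436933
d₁ = (ln(S/K) + (r+σ²/2)T) / (σ√T) = (ln(44.53/38.47) + (0.0476+0.5947²/2)·0.5398) / 0.436933 = (0.146284 + 0.121149) / 0.436933 = 0.612071
d₂ = d₁ − σ√T = 0.612071 − 0.436933 = 0.175139
e^{−rT} = 0.974633
N(−d₁) = 0.270245,  N(−d₂) = 0.430485
Put price V = K·e^{−rT}·N(−d₂) − S·N(−d₁) = 16.140668 − 12.034022 = 4.106646
Δ = −N(−d₁) = -0.270245

price = 4.106646
Δ = -0.270245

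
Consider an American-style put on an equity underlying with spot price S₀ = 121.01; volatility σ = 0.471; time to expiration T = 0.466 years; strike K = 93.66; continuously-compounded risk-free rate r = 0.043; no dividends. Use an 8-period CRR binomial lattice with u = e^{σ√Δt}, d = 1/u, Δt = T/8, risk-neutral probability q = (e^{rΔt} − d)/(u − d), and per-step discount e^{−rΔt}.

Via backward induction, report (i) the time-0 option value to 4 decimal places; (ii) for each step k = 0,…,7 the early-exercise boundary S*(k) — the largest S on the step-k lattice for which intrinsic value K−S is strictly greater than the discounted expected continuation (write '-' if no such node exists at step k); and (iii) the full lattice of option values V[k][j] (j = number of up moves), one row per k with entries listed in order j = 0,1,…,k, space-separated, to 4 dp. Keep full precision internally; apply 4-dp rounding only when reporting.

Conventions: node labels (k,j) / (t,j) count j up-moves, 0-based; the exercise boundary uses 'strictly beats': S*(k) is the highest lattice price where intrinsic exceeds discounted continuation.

Δt=0.05825, u=1.12039, d=0.89255, q=0.48262, disc=e^(-rΔt)=0.99750
k=8 terminal: V=max(K-S,0) → 44.9217 32.4802 16.8627 0.0000 0.0000 0.0000 0.0000 0.0000 0.0000
k=7: j=0 S=54.6059 intr=39.0541 cont=38.8198 V=39.0541[EX]; j=1 S=68.5452 intr=25.1148 cont=24.8805 V=25.1148[EX]; j=2 S=86.0428 intr=7.6172 cont=8.7026 V=8.7026[hold]; j=3 S=108.0071 intr=0.0000 cont=0.0000 V=0.0000[hold]; j=4 S=135.5783 intr=0.0000 cont=0.0000 V=0.0000[hold]; j=5 S=170.1876 intr=0.0000 cont=0.0000 V=0.0000[hold]; j=6 S=213.6317 intr=0.0000 cont=0.0000 V=0.0000[hold]; j=7 S=268.1658 intr=0.0000 cont=0.0000 V=0.0000[hold]  S*(7)=68.5452
k=6: j=0 S=61.1798 intr=32.4802 cont=32.2459 V=32.4802[EX]; j=1 S=76.7973 intr=16.8627 cont=17.1510 V=17.1510[hold]; j=2 S=96.4014 intr=0.0000 cont=4.4913 V=4.4913[hold]; j=3 S=121.0100 intr=0.0000 cont=0.0000 V=0.0000[hold]; j=4 S=151.9004 intr=0.0000 cont=0.0000 V=0.0000[hold]; j=5 S=190.6763 intr=0.0000 cont=0.0000 V=0.0000[hold]; j=6 S=239.3506 intr=0.0000 cont=0.0000 V=0.0000[hold]  S*(6)=61.1798
k=5: j=0 S=68.5452 intr=25.1148 cont=25.0193 V=25.1148[EX]; j=1 S=86.0428 intr=7.6172 cont=11.0136 V=11.0136[hold]; j=2 S=108.0071 intr=0.0000 cont=2.3179 V=2.3179[hold]; j=3 S=135.5783 intr=0.0000 cont=0.0000 V=0.0000[hold]; j=4 S=170.1876 intr=0.0000 cont=0.0000 V=0.0000[hold]; j=5 S=213.6317 intr=0.0000 cont=0.0000 V=0.0000[hold]  S*(5)=68.5452
k=4: j=0 S=76.7973 intr=16.8627 cont=18.2635 V=18.2635[hold]; j=1 S=96.4014 intr=0.0000 cont=6.7998 V=6.7998[hold]; j=2 S=121.0100 intr=0.0000 cont=1.1962 V=1.1962[hold]; j=3 S=151.9004 intr=0.0000 cont=0.0000 V=0.0000[hold]; j=4 S=190.6763 intr=0.0000 cont=0.0000 V=0.0000[hold]  S*(4)=-
k=3: j=0 S=86.0428 intr=7.6172 cont=12.6991 V=12.6991[hold]; j=1 S=108.0071 intr=0.0000 cont=4.0852 V=4.0852[hold]; j=2 S=135.5783 intr=0.0000 cont=0.6174 V=0.6174[hold]; j=3 S=170.1876 intr=0.0000 cont=0.0000 V=0.0000[hold]  S*(3)=-
k=2: j=0 S=96.4014 intr=0.0000 cont=8.5205 V=8.5205[hold]; j=1 S=121.0100 intr=0.0000 cont=2.4055 V=2.4055[hold]; j=2 S=151.9004 intr=0.0000 cont=0.3186 V=0.3186[hold]  S*(2)=-
k=1: j=0 S=108.0071 intr=0.0000 cont=5.5554 V=5.5554[hold]; j=1 S=135.5783 intr=0.0000 cont=1.3948 V=1.3948[hold]  S*(1)=-
k=0: j=0 S=121.0100 intr=0.0000 cont=3.5385 V=3.5385[hold]  S*(0)=-

price = 3.5385
boundary = - - - - - 68.5452 61.1798 68.5452
tree:
3.5385
5.5554 1.3948
8.5205 2.4055 0.3186
12.6991 4.0852 0.6174 0.0000
18.2635 6.7998 1.1962 0.0000 0.0000
25.1148 11.0136 2.3179 0.0000 0.0000 0.0000
32.4802 17.1510 4.4913 0.0000 0.0000 0.0000 0.0000
39.0541 25.1148 8.7026 0.0000 0.0000 0.0000 0.0000 0.0000
44.9217 32.4802 16.8627 0.0000 0.0000 0.0000 0.0000 0.0000 0.0000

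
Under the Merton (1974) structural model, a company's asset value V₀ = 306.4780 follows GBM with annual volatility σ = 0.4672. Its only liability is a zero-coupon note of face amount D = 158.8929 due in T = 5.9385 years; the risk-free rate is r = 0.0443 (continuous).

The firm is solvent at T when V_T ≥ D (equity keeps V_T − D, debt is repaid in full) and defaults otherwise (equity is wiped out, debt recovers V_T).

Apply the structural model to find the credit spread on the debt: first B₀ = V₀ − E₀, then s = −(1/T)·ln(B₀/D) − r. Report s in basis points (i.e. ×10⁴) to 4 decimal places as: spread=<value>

Work the structural quantities from V₀ = 306.4780 against face 158.8929:
d₁ = [ln(V₀/D) + (r + σ²/2)T] / (σ√T)
   = [ln(306.4780/158.8929) + (0.0443 + 0.5·0.4672²)·5.9385] / (0.4672·√5.9385)
   = [0.656916 + 0.911191] / 1.138521 = 1.377319
d₂ = d₁ − σ√T = 1.377319 − 1.138521 = 0.238797
N(d₁) = 0.915793,  N(d₂) = 0.594369,  e^(−rT) = 0.768684
E₀ = V₀·N(d₁) − D·e^(−rT)·N(d₂)
   = 306.4780·0.915793 − 158.8929·0.768684·0.594369 = 208.075217
B₀ = V₀ − E₀ = 306.4780 − 208.075217 = 98.402783
spread = −(1/T)·ln(B₀/D) − r = −(1/5.9385)·ln(98.402783/158.8929) − 0.0443 = 0.03638726
in basis points: 0.03638726 × 10⁴ = 363.8726 bp

spread=363.8726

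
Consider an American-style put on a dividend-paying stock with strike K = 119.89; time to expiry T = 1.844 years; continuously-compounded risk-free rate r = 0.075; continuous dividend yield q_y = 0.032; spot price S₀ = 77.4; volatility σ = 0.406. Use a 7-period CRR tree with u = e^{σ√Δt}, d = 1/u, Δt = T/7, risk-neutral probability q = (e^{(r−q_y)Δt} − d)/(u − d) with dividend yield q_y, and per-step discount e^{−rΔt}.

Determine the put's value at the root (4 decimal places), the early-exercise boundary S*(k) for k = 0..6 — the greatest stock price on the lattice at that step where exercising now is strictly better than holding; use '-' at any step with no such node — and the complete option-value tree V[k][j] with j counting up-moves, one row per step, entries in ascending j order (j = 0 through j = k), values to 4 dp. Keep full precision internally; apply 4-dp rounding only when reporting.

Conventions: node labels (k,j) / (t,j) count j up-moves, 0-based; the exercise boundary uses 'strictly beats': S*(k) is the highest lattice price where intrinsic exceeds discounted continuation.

price = 44.1315
boundary = - 62.8409 51.0204 62.8409 77.4000 62.8409 77.4000
tree:
44.1315
57.0491 31.7202
68.8696 43.2948 20.2710
78.4667 57.0491 29.9245 10.4622
86.2585 68.8696 42.4900 17.3056 3.3447
92.5846 78.4667 57.0491 27.7484 6.5008 0.0000
97.7208 86.2585 68.8696 42.4900 12.6351 0.0000 0.0000
101.8909 92.5846 78.4667 57.0491 24.5578 0.0000 0.0000 0.0000

Δt=0.26343  u=1.23168  d=0.81190  q=0.47523  discount=0.98044
step 7 (expiry): payoffs max(K−S,0) = 101.8909 92.5846 78.4667 57.0491 24.5578 0.0000 0.0000 0.0000
step 6: (k=6,j=0): S=22.1692, K−S=97.7208, hold=95.5615 ⇒ V=97.7208 exercise | (k=6,j=1): S=33.6315, K−S=86.2585, hold=84.1953 ⇒ V=86.2585 exercise | (k=6,j=2): S=51.0204, K−S=68.8696, hold=66.9524 ⇒ V=68.8696 exercise | (k=6,j=3): S=77.4000, K−S=42.4900, hold=40.7943 ⇒ V=42.4900 exercise | (k=6,j=4): S=117.4189, K−S=2.4711, hold=12.6351 ⇒ V=12.6351 continue | (k=6,j=5): S=178.1293, K−S=0.0000, hold=0.0000 ⇒ V=0.0000 continue | (k=6,j=6): S=270.2293, K−S=0.0000, hold=0.0000 ⇒ V=0.0000 continue  boundary S*=77.4000
step 5: (k=5,j=0): S=27.3054, K−S=92.5846, hold=90.4684 ⇒ V=92.5846 exercise | (k=5,j=1): S=41.4233, K−S=78.4667, hold=76.4689 ⇒ V=78.4667 exercise | (k=5,j=2): S=62.8409, K−S=57.0491, hold=55.2312 ⇒ V=57.0491 exercise | (k=5,j=3): S=95.3322, K−S=24.5578, hold=27.7484 ⇒ V=27.7484 continue | (k=5,j=4): S=144.6228, K−S=0.0000, hold=6.5008 ⇒ V=6.5008 continue | (k=5,j=5): S=219.3986, K−S=0.0000, hold=0.0000 ⇒ V=0.0000 continue  boundary S*=62.8409
step 4: (k=4,j=0): S=33.6315, K−S=86.2585, hold=84.1953 ⇒ V=86.2585 exercise | (k=4,j=1): S=51.0204, K−S=68.8696, hold=66.9524 ⇒ V=68.8696 exercise | (k=4,j=2): S=77.4000, K−S=42.4900, hold=42.2809 ⇒ V=42.4900 exercise | (k=4,j=3): S=117.4189, K−S=2.4711, hold=17.3056 ⇒ V=17.3056 continue | (k=4,j=4): S=178.1293, K−S=0.0000, hold=3.3447 ⇒ V=3.3447 continue  boundary S*=77.4000
step 3: (k=3,j=0): S=41.4233, K−S=78.4667, hold=76.4689 ⇒ V=78.4667 exercise | (k=3,j=1): S=62.8409, K−S=57.0491, hold=55.2312 ⇒ V=57.0491 exercise | (k=3,j=2): S=95.3322, K−S=24.5578, hold=29.9245 ⇒ V=29.9245 continue | (k=3,j=3): S=144.6228, K−S=0.0000, hold=10.4622 ⇒ V=10.4622 continue  boundary S*=62.8409
step 2: (k=2,j=0): S=51.0204, K−S=68.8696, hold=66.9524 ⇒ V=68.8696 exercise | (k=2,j=1): S=77.4000, K−S=42.4900, hold=43.2948 ⇒ V=43.2948 continue | (k=2,j=2): S=117.4189, K−S=2.4711, hold=20.2710 ⇒ V=20.2710 continue  boundary S*=51.0204
step 1: (k=1,j=0): S=62.8409, K−S=57.0491, hold=55.6062 ⇒ V=57.0491 exercise | (k=1,j=1): S=95.3322, K−S=24.5578, hold=31.7202 ⇒ V=31.7202 continue  boundary S*=62.8409
step 0: (k=0,j=0): S=77.4000, K−S=42.4900, hold=44.1315 ⇒ V=44.1315 continue  boundary S*=-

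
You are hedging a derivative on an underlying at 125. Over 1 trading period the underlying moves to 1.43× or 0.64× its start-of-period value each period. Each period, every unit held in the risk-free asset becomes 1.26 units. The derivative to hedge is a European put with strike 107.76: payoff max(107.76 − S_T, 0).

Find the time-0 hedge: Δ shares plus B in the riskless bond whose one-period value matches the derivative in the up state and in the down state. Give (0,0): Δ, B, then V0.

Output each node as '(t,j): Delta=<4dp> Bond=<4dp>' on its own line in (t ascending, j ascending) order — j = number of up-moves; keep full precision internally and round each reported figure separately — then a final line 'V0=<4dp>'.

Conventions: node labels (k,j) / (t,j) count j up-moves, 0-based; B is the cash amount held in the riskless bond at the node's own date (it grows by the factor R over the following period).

(0,0): Delta=-0.2811 Bond=39.8802
V0=4.7410

Risk-neutral probability p* = (R−d)/(u−d) = (1.26−0.64)/(1.43−0.64) = 0.7848.
Terminal payoffs: V(1,0)=27.7600, V(1,1)=0.0000
  t=0,j=0: stock 125.0000 → up 178.7500 (V=0.0000), down 80.0000 (V=27.7600). Price 4.7410; hedge Δ=-0.2811, bond B=39.8802.
Sanity check at the root: Δ(0,0)·S0 + B(0,0) reproduces V0 = 4.7410.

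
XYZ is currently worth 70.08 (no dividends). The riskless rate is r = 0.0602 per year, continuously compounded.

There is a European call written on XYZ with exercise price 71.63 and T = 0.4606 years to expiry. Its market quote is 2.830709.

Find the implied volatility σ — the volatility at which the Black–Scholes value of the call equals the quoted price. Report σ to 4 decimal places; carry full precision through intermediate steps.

At σ = 0.1386 the Black–Scholes value reproduces the quote:
σ√T = 0.1386·√0.4606 = 0.094064
d₁ = (ln(S/K) + (r+σ²/2)T) / (σ√T) = (ln(70.08/71.63) + (0.0602+0.1386²/2)·0.4606) / 0.094064 = (-0.021877 + 0.032152) / 0.094064 = 0.109240
d₂ = d₁ − σ√T = 0.109240 − 0.094064 = 0.015176
e^{−rT} = 0.972653
N(d₁) = 0.543494,  N(d₂) = 0.506054
V = S·N(d₁) − K·e^{−rT}·N(d₂) = 38.088069 − 35.257359 = 2.830709 (equal to the quote); since ∂V/∂σ > 0 for all σ, the implied volatility is unique

sigma = 0.1386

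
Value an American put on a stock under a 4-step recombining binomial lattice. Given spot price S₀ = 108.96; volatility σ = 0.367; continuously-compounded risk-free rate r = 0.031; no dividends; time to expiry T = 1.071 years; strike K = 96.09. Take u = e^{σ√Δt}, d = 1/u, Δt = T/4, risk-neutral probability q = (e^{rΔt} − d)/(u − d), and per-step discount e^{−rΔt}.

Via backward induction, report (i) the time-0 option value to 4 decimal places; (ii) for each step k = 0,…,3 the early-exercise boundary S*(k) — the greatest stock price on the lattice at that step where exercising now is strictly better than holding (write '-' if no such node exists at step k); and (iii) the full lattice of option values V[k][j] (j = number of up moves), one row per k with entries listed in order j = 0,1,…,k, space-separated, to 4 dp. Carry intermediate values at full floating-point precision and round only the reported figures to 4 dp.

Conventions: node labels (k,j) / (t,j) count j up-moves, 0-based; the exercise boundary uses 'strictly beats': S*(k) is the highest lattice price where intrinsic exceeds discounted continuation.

price = 9.1862
boundary = - - - 61.6377
tree:
9.1862
14.8700 3.0524
23.2437 5.8567 0.0000
34.4523 11.2376 0.0000 0.0000
45.1132 21.5619 0.0000 0.0000 0.0000

Δt=0.26775, u=1.20913, d=0.82704, q=0.47448, disc=e^(-rΔt)=0.99173
k=4 terminal: V=max(K-S,0) → 45.1132 21.5619 0.0000 0.0000 0.0000
k=3: j=0 S=61.6377 intr=34.4523 cont=33.6581 V=34.4523[EX]; j=1 S=90.1142 intr=5.9758 cont=11.2376 V=11.2376[hold]; j=2 S=131.7470 intr=0.0000 cont=0.0000 V=0.0000[hold]; j=3 S=192.6141 intr=0.0000 cont=0.0000 V=0.0000[hold]  S*(3)=61.6377
k=2: j=0 S=74.5281 intr=21.5619 cont=23.2437 V=23.2437[hold]; j=1 S=108.9600 intr=0.0000 cont=5.8567 V=5.8567[hold]; j=2 S=159.2995 intr=0.0000 cont=0.0000 V=0.0000[hold]  S*(2)=-
k=1: j=0 S=90.1142 intr=5.9758 cont=14.8700 V=14.8700[hold]; j=1 S=131.7470 intr=0.0000 cont=3.0524 V=3.0524[hold]  S*(1)=-
k=0: j=0 S=108.9600 intr=0.0000 cont=9.1862 V=9.1862[hold]  S*(0)=-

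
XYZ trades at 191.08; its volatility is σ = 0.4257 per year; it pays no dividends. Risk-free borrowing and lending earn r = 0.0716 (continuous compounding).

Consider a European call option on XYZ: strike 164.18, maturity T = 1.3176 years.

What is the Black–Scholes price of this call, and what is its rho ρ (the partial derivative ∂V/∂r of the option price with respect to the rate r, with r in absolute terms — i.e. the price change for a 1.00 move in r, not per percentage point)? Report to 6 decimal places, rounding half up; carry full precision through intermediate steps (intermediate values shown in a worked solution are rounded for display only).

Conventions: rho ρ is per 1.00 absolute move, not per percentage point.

price = 57.674862
ρ = 118.557631

σ√T = 0.4257·√1.3176 = 0.488647
d₁ = (ln(S/K) + (r+σ²/2)T) / (σ√T) = (ln(191.08/164.18) + (0.0716+0.4257²/2)·1.3176) / 0.488647 = (0.151729 + 0.213728) / 0.488647 = 0.747895
d₂ = d₁ − σ√T = 0.747895 − 0.488647 = 0.259248
e^{−rT} = 0.909973
N(d₁) = 0.772738,  N(d₂) = 0.602278
Call price V = S·N(d₁) − K·e^{−rT}·N(d₂) = 147.654849 − 89.979987 = 57.674862
ρ = K·T·e^{−rT}·N(d₂) = 118.557631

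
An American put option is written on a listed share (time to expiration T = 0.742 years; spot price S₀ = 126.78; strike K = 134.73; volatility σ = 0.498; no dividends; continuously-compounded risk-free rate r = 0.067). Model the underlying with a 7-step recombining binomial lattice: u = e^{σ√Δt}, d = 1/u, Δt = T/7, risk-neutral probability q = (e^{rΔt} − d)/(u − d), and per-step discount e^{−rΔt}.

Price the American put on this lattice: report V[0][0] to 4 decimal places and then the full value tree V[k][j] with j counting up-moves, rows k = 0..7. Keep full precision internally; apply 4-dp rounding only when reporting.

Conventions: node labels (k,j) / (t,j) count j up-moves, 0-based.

params: Δt=0.10600 u=1.17602 d=0.85032 q=0.48144 e^(-rΔt)=0.99292
t_7 payoffs: 93.9784 78.3695 56.7820 26.9258 0.0000 0.0000 0.0000 0.0000
k=6: node(6,0) S=47.9247 payoff=86.8053 vs cont=85.8518 → 86.8053 [stop]  node(6,1) S=66.2811 payoff=68.4489 vs cont=67.4954 → 68.4489 [stop]  node(6,2) S=91.6685 payoff=43.0615 vs cont=42.1080 → 43.0615 [stop]  node(6,3) S=126.7800 payoff=7.9500 vs cont=13.8639 → 13.8639 [wait]  node(6,4) S=175.3401 payoff=0.0000 vs cont=0.0000 → 0.0000 [wait]  node(6,5) S=242.5000 payoff=0.0000 vs cont=0.0000 → 0.0000 [wait]  node(6,6) S=335.3838 payoff=0.0000 vs cont=0.0000 → 0.0000 [wait]
k=5: node(5,0) S=56.3605 payoff=78.3695 vs cont=77.4161 → 78.3695 [stop]  node(5,1) S=77.9480 payoff=56.7820 vs cont=55.8285 → 56.7820 [stop]  node(5,2) S=107.8042 payoff=26.9258 vs cont=28.7994 → 28.7994 [wait]  node(5,3) S=149.0960 payoff=0.0000 vs cont=7.1384 → 7.1384 [wait]  node(5,4) S=206.2037 payoff=0.0000 vs cont=0.0000 → 0.0000 [wait]  node(5,5) S=285.1851 payoff=0.0000 vs cont=0.0000 → 0.0000 [wait]
k=4: node(4,0) S=66.2811 payoff=68.4489 vs cont=67.4954 → 68.4489 [stop]  node(4,1) S=91.6685 payoff=43.0615 vs cont=43.0036 → 43.0615 [stop]  node(4,2) S=126.7800 payoff=7.9500 vs cont=18.2410 → 18.2410 [wait]  node(4,3) S=175.3401 payoff=0.0000 vs cont=3.6755 → 3.6755 [wait]  node(4,4) S=242.5000 payoff=0.0000 vs cont=0.0000 → 0.0000 [wait]
k=3: node(3,0) S=77.9480 payoff=56.7820 vs cont=55.8285 → 56.7820 [stop]  node(3,1) S=107.8042 payoff=26.9258 vs cont=30.8918 → 30.8918 [wait]  node(3,2) S=149.0960 payoff=0.0000 vs cont=11.1492 → 11.1492 [wait]  node(3,3) S=206.2037 payoff=0.0000 vs cont=1.8925 → 1.8925 [wait]
k=2: node(2,0) S=91.6685 payoff=43.0615 vs cont=44.0038 → 44.0038 [wait]  node(2,1) S=126.7800 payoff=7.9500 vs cont=21.2356 → 21.2356 [wait]  node(2,2) S=175.3401 payoff=0.0000 vs cont=6.6453 → 6.6453 [wait]
k=1: node(1,0) S=107.8042 payoff=26.9258 vs cont=32.8085 → 32.8085 [wait]  node(1,1) S=149.0960 payoff=0.0000 vs cont=14.1107 → 14.1107 [wait]
k=0: node(0,0) S=126.7800 payoff=7.9500 vs cont=23.6382 → 23.6382 [wait]

price = 23.6382
tree:
23.6382
32.8085 14.1107
44.0038 21.2356 6.6453
56.7820 30.8918 11.1492 1.8925
68.4489 43.0615 18.2410 3.6755 0.0000
78.3695 56.7820 28.7994 7.1384 0.0000 0.0000
86.8053 68.4489 43.0615 13.8639 0.0000 0.0000 0.0000
93.9784 78.3695 56.7820 26.9258 0.0000 0.0000 0.0000 0.0000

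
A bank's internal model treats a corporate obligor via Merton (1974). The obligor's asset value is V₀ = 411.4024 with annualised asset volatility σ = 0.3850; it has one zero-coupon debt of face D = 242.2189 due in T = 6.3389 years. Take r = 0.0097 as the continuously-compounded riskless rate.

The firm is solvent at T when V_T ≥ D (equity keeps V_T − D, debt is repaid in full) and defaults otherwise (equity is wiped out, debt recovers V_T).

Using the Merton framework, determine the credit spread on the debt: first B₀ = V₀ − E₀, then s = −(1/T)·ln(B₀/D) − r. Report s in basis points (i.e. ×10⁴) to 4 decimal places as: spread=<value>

With assets at 411.4024 and a single debt payment of 242.2189 at 6.3389 years:
d₁ = [ln(V₀/D) + (r + σ²/2)T] / (σ√T)
   = [ln(411.4024/242.2189) + (0.0097 + 0.5·0.3850²)·6.3389] / (0.3850·√6.3389)
   = [0.529730 + 0.531279] / 0.969321 = 1.094590
d₂ = d₁ − σ√T = 1.094590 − 0.969321 = 0.125269
N(d₁) = 0.863152,  N(d₂) = 0.549845,  e^(−rT) = 0.940365
E₀ = V₀·N(d₁) − D·e^(−rT)·N(d₂)
   = 411.4024·0.863152 − 242.2189·0.940365·0.549845 = 229.862349
B₀ = V₀ − E₀ = 411.4024 − 229.862349 = 181.540051
spread = −(1/T)·ln(B₀/D) − r = −(1/6.3389)·ln(181.540051/242.2189) − 0.0097 = 0.03579142
in basis points: 0.03579142 × 10⁴ = 357.9142 bp

spread=357.9142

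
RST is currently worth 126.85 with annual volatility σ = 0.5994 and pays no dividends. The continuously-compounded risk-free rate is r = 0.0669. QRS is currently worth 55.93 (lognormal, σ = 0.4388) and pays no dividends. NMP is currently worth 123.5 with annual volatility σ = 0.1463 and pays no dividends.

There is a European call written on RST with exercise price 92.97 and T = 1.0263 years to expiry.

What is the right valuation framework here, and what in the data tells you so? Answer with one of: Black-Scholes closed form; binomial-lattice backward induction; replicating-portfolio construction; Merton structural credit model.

framework: Black-Scholes closed form

Key observation: everything needed for the exact continuous-time valuation of the European call on RST (strike 92.97) is given, and no feature rules the closed form out.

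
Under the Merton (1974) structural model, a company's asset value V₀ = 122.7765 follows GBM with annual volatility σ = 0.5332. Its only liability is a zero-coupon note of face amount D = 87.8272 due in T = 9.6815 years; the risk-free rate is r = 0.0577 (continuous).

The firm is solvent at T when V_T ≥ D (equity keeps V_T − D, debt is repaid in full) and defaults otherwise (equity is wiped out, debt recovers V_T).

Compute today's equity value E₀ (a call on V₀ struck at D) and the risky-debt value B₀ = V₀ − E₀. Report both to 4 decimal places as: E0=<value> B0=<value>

With assets at 122.7765 and a single debt payment of 87.8272 at 9.6815 years:
d₁ = [ln(V₀/D) + (r + σ²/2)T] / (σ√T)
   = [ln(122.7765/87.8272) + (0.0577 + 0.5·0.5332²)·9.6815] / (0.5332·√9.6815)
   = [0.334994 + 1.934859] / 1.659058 = 1.368158
d₂ = d₁ − σ√T = 1.368158 − 1.659058 = -0.290900
N(d₁) = 0.914369,  N(d₂) = 0.385564,  e^(−rT) = 0.571996
E₀ = V₀·N(d₁) − D·e^(−rT)·N(d₂)
   = 122.7765·0.914369 − 87.8272·0.571996·0.385564 = 92.893466
B₀ = V₀ − E₀ = 122.7765 − 92.893466 = 29.883034

E0=92.8935 B0=29.8830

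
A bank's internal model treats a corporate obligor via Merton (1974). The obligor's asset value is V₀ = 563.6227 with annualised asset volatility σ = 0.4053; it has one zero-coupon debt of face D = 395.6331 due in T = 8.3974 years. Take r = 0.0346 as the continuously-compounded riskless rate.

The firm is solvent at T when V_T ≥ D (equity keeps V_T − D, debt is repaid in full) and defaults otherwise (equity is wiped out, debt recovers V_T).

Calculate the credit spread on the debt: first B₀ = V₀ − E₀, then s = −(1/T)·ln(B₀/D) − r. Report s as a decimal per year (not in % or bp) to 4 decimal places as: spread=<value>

Apply the equity-as-call identities (strike 395.6331, horizon 8.3974 years):
d₁ = [ln(V₀/D) + (r + σ²/2)T] / (σ√T)
   = [ln(563.6227/395.6331) + (0.0346 + 0.5·0.4053²)·8.3974] / (0.4053·√8.3974)
   = [0.353898 + 0.980262] / 1.174489 = 1.135949
d₂ = d₁ − σ√T = 1.135949 − 1.174489 = -0.038540
N(d₁) = 0.872011,  N(d₂) = 0.484629,  e^(−rT) = 0.747852
E₀ = V₀·N(d₁) − D·e^(−rT)·N(d₂)
   = 563.6227·0.872011 − 395.6331·0.747852·0.484629 = 348.095741
B₀ = V₀ − E₀ = 563.6227 − 348.095741 = 215.526959
spread = −(1/T)·ln(B₀/D) − r = −(1/8.3974)·ln(215.526959/395.6331) − 0.0346 = 0.03773206

spread=0.0377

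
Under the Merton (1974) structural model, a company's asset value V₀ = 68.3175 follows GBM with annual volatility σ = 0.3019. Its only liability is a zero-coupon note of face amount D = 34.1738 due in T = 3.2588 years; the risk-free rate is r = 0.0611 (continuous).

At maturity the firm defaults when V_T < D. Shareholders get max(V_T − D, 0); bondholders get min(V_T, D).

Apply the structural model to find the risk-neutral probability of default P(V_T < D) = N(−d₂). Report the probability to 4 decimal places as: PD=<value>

Work the structural quantities from V₀ = 68.3175 against face 34.1738:
d₁ = [ln(V₀/D) + (r + σ²/2)T] / (σ√T)
   = [ln(68.3175/34.1738) + (0.0611 + 0.5·0.3019²)·3.2588] / (0.3019·√3.2588)
   = [0.692707 + 0.347622] / 0.544994 = 1.908880
d₂ = d₁ − σ√T = 1.908880 − 0.544994 = 1.363886
risk-neutral PD = N(−d₂) = N(-1.363886) = 0.086302

PD=0.0863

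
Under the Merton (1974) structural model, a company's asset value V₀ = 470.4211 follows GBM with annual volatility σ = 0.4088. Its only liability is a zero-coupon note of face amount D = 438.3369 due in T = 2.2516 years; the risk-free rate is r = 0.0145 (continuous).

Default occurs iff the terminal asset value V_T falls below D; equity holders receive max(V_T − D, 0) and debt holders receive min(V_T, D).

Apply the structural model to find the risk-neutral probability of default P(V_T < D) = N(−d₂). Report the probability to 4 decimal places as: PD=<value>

Apply the equity-as-call identities (strike 438.3369, horizon 2.2516 years):
d₁ = [ln(V₀/D) + (r + σ²/2)T] / (σ√T)
   = [ln(470.4211/438.3369) + (0.0145 + 0.5·0.4088²)·2.2516] / (0.4088·√2.2516)
   = [0.070640 + 0.220789] / 0.613418 = 0.475091
d₂ = d₁ − σ√T = 0.475091 − 0.613418 = -0.138327
risk-neutral PD = N(−d₂) = N(0.138327) = 0.555009

PD=0.5550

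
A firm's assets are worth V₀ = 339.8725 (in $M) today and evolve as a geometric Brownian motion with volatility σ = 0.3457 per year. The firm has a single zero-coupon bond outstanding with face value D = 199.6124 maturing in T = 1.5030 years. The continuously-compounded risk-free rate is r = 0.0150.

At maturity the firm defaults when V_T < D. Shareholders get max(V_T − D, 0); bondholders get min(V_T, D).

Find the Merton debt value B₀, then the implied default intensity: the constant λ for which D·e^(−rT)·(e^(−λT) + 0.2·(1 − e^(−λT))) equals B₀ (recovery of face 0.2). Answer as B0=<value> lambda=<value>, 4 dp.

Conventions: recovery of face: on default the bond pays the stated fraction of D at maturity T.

Work the structural quantities from V₀ = 339.8725 against face 199.6124:
d₁ = [ln(V₀/D) + (r + σ²/2)T] / (σ√T)
   = [ln(339.8725/199.6124) + (0.0150 + 0.5·0.3457²)·1.5030] / (0.3457·√1.5030)
   = [0.532193 + 0.112356] / 0.423817 = 1.520817
d₂ = d₁ − σ√T = 1.520817 − 0.423817 = 1.096999
N(d₁) = 0.935847,  N(d₂) = 0.863679,  e^(−rT) = 0.977707
E₀ = V₀·N(d₁) − D·e^(−rT)·N(d₂)
   = 339.8725·0.935847 − 199.6124·0.977707·0.863679 = 149.510918
B₀ = V₀ − E₀ = 339.8725 − 149.510918 = 190.361582
e^(−λT) = (B₀·e^(rT)/D − 0.2)/(1 − 0.2) = (190.3616·1.022801/199.6124 − 0.2)/0.8 = 0.96925070
λ = −ln(0.96925070)/1.5030 = 0.020780

B0=190.3616 lambda=0.0208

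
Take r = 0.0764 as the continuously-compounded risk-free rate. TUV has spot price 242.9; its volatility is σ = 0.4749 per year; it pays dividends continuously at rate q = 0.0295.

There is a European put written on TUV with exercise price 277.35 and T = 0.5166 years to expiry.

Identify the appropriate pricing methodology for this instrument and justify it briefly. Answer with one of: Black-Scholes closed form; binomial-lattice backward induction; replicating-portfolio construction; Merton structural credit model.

framework: Black-Scholes closed form

Key observation: the instrument is a plain European put (strike 277.35) on a lognormal asset; the exact continuous-time formula applies directly.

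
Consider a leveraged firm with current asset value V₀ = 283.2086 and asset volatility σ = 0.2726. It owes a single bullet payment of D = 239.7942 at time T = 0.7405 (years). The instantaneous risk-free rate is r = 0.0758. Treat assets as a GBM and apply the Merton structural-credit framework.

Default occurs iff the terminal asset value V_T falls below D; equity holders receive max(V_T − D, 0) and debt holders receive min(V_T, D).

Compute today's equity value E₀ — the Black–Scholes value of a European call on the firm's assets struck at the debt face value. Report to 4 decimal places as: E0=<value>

Apply the equity-as-call identities (strike 239.7942, horizon 0.7405 years):
d₁ = [ln(V₀/D) + (r + σ²/2)T] / (σ√T)
   = [ln(283.2086/239.7942) + (0.0758 + 0.5·0.2726²)·0.7405] / (0.2726·√0.7405)
   = [0.166403 + 0.083643] / 0.234579 = 1.065938
d₂ = d₁ − σ√T = 1.065938 − 0.234579 = 0.831359
N(d₁) = 0.856774,  N(d₂) = 0.797115,  e^(−rT) = 0.945416
E₀ = V₀·N(d₁) − D·e^(−rT)·N(d₂)
   = 283.2086·0.856774 − 239.7942·0.945416·0.797115 = 61.935648

E0=61.9356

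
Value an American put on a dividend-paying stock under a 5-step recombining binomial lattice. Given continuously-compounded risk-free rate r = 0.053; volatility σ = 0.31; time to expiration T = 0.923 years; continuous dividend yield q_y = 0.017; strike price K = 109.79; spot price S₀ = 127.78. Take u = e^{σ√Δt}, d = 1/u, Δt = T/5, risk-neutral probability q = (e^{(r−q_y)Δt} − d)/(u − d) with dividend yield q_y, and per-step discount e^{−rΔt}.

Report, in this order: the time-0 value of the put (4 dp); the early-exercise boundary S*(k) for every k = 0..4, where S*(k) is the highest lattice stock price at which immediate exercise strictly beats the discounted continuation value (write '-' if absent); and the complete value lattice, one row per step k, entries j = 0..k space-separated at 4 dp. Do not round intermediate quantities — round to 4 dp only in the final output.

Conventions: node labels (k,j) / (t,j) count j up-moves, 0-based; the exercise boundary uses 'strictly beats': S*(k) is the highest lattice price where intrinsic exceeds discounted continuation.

Δt=0.18460  u=1.14247  d=0.87530  q=0.49171  discount=0.99026
step 5 (expiry): payoffs max(K−S,0) = 44.1391 24.1001 0.0000 0.0000 0.0000 0.0000
step 4: (k=4,j=0): S=75.0041, K−S=34.7859, hold=33.9520 ⇒ V=34.7859 exercise | (k=4,j=1): S=97.8980, K−S=11.8920, hold=12.1306 ⇒ V=12.1306 continue | (k=4,j=2): S=127.7800, K−S=0.0000, hold=0.0000 ⇒ V=0.0000 continue | (k=4,j=3): S=166.7830, K−S=0.0000, hold=0.0000 ⇒ V=0.0000 continue | (k=4,j=4): S=217.6911, K−S=0.0000, hold=0.0000 ⇒ V=0.0000 continue  boundary S*=75.0041
step 3: (k=3,j=0): S=85.6899, K−S=24.1001, hold=23.4159 ⇒ V=24.1001 exercise | (k=3,j=1): S=111.8455, K−S=0.0000, hold=6.1059 ⇒ V=6.1059 continue | (k=3,j=2): S=145.9847, K−S=0.0000, hold=0.0000 ⇒ V=0.0000 continue | (k=3,j=3): S=190.5444, K−S=0.0000, hold=0.0000 ⇒ V=0.0000 continue  boundary S*=85.6899
step 2: (k=2,j=0): S=97.8980, K−S=11.8920, hold=15.1037 ⇒ V=15.1037 continue | (k=2,j=1): S=127.7800, K−S=0.0000, hold=3.0734 ⇒ V=3.0734 continue | (k=2,j=2): S=166.7830, K−S=0.0000, hold=0.0000 ⇒ V=0.0000 continue  boundary S*=-
step 1: (k=1,j=0): S=111.8455, K−S=0.0000, hold=9.0988 ⇒ V=9.0988 continue | (k=1,j=1): S=145.9847, K−S=0.0000, hold=1.5470 ⇒ V=1.5470 continue  boundary S*=-
step 0: (k=0,j=0): S=127.7800, K−S=0.0000, hold=5.3331 ⇒ V=5.3331 continue  boundary S*=-

price = 5.3331
boundary = - - - 85.6899 75.0041
tree:
5.3331
9.0988 1.5470
15.1037 3.0734 0.0000
24.1001 6.1059 0.0000 0.0000
34.7859 12.1306 0.0000 0.0000 0.0000
44.1391 24.1001 0.0000 0.0000 0.0000 0.0000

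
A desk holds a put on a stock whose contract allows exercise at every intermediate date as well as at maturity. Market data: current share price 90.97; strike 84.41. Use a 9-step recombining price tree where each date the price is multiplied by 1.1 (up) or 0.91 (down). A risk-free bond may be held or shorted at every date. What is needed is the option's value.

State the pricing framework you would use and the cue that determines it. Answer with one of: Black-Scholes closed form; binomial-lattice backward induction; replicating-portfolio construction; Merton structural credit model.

framework: binomial-lattice backward induction

Key observation: with exercise allowed before expiry on a discrete up/down model (9 steps from spot 90.97), the strike-84.41 put's value must be rolled back through the tree testing early exercise at each node.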